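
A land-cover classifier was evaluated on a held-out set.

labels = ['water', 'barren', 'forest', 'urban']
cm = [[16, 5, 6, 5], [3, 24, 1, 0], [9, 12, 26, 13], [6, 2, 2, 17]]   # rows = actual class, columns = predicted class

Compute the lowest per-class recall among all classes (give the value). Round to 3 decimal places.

Per-class recall (TP/(TP+FN)):
  water: TP=16, FN=5+6+5=16 → 16/32 = 0.5000
  barren: TP=24, FN=3+1+0=4 → 24/28 = 0.8571
  forest: TP=26, FN=9+12+13=34 → 26/60 = 0.4333
  urban: TP=17, FN=6+2+2=10 → 17/27 = 0.6296
Lowest is class 'forest' with recall = 0.433.

0.433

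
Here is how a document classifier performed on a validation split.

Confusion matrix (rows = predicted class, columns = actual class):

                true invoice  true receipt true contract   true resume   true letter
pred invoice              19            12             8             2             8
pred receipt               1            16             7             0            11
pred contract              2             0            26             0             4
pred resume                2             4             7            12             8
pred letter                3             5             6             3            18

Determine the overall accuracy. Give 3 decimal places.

0.495

Accuracy = trace / total = (19+16+26+12+18=91) / 184 = 91/184 = 0.495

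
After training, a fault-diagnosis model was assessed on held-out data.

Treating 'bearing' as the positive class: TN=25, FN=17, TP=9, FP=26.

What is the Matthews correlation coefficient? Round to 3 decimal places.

MCC = (TP·TN − FP·FN) / √((TP+FP)(TP+FN)(TN+FP)(TN+FN))
Numerator = 9·25 − 26·17 = -217
Denominator = √(35·26·51·42) = √1949220 = 1396.1447
MCC = -217 / 1396.1447 = -0.155

-0.155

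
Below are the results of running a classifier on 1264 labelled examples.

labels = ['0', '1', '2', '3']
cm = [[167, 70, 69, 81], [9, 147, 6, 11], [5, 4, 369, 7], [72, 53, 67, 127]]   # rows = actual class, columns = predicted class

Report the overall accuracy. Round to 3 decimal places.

0.641

Accuracy = trace / total = (167+147+369+127=810) / 1264 = 810/1264 = 0.641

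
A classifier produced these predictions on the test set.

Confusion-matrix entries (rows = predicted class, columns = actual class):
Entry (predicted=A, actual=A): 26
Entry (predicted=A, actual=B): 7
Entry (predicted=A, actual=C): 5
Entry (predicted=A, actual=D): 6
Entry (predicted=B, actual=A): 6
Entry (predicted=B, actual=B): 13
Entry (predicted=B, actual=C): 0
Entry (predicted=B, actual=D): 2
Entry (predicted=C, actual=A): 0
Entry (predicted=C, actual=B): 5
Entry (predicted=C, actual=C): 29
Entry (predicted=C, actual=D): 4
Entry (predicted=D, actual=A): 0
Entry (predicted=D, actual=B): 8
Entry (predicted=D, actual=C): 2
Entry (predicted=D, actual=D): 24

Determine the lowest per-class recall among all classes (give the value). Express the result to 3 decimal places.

0.394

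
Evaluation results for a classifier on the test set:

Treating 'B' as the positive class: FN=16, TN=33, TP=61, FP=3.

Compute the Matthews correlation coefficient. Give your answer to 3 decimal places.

MCC = (TP·TN − FP·FN) / √((TP+FP)(TP+FN)(TN+FP)(TN+FN))
Numerator = 61·33 − 3·16 = 1965
Denominator = √(64·77·36·49) = √8692992 = 2948.3880
MCC = 1965 / 2948.3880 = 0.666

0.666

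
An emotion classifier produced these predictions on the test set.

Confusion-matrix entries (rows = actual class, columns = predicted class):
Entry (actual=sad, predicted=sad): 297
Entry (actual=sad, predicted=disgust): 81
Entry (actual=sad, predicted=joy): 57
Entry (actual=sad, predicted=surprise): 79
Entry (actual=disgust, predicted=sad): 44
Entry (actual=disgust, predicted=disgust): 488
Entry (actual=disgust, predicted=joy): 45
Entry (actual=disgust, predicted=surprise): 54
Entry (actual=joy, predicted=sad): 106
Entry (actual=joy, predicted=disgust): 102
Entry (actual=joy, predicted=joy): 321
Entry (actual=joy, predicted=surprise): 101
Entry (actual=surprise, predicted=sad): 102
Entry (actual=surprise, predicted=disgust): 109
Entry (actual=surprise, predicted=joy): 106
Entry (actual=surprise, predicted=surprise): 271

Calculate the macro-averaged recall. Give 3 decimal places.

0.580

Per-class recall (TP/(TP+FN)):
  sad: TP=297, FN=81+57+79=217 → 297/514 = 0.5778
  disgust: TP=488, FN=44+45+54=143 → 488/631 = 0.7734
  joy: TP=321, FN=106+102+101=309 → 321/630 = 0.5095
  surprise: TP=271, FN=102+109+106=317 → 271/588 = 0.4609
Macro-recall = mean = (0.5778 + 0.7734 + 0.5095 + 0.4609) / 4 = 0.580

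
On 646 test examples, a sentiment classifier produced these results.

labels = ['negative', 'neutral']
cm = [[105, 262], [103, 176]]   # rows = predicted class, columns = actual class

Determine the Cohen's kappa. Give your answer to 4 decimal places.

-0.0778

Observed agreement pₒ = trace/N = 281/646 = 0.43498
Expected agreement pₑ = Σ (rowᵢ·colᵢ)/N² = (208·367 + 438·279)/646² = 0.47575
κ = (pₒ − pₑ)/(1 − pₑ) = (0.43498 − 0.47575)/(1 − 0.47575) = -0.0778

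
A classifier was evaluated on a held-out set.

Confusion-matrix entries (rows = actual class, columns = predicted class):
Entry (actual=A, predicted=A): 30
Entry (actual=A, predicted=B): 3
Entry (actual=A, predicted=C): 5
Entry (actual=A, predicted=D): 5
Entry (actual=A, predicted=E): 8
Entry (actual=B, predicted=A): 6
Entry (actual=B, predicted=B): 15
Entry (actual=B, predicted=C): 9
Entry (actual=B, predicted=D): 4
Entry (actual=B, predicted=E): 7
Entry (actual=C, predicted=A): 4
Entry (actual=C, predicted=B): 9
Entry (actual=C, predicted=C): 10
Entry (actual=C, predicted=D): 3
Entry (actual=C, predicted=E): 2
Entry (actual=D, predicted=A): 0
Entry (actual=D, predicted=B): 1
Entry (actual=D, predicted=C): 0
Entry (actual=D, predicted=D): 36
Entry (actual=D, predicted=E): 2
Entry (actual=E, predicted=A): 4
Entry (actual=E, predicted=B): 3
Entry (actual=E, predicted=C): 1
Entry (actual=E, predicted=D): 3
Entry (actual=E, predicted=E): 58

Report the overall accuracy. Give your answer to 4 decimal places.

Accuracy = trace / total = (30+15+10+36+58=149) / 228 = 149/228 = 0.6535

0.6535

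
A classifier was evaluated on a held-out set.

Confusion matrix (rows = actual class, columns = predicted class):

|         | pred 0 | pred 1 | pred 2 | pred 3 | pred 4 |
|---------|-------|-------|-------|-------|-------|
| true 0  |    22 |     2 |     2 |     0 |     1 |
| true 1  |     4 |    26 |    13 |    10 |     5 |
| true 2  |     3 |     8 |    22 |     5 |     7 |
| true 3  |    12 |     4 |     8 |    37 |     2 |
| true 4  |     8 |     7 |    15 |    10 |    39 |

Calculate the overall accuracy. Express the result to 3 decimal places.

Accuracy = trace / total = (22+26+22+37+39=146) / 272 = 146/272 = 0.537

0.537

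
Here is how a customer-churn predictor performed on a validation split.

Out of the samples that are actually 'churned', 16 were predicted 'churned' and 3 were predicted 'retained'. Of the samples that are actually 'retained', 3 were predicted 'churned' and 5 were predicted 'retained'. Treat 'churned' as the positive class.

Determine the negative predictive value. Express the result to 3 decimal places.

0.625

NPV = TN/(TN+FN) = 5/(5+3) = 0.625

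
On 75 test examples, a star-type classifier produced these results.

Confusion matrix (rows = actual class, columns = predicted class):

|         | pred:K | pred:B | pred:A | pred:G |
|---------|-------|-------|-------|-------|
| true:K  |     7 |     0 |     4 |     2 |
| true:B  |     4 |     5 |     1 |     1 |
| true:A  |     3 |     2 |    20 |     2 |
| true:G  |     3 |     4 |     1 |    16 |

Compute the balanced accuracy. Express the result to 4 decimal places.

0.6001

Balanced accuracy = mean of per-class recall.
  K: recall = 7/13 = 0.53846
  B: recall = 5/11 = 0.45455
  A: recall = 20/27 = 0.74074
  G: recall = 16/24 = 0.66667
Mean = (0.53846 + 0.45455 + 0.74074 + 0.66667) / 4 = 0.6001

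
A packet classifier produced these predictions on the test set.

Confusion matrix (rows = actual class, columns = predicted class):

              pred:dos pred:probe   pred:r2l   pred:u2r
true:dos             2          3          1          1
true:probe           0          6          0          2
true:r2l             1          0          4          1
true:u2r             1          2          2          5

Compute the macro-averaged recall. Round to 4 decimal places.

0.5506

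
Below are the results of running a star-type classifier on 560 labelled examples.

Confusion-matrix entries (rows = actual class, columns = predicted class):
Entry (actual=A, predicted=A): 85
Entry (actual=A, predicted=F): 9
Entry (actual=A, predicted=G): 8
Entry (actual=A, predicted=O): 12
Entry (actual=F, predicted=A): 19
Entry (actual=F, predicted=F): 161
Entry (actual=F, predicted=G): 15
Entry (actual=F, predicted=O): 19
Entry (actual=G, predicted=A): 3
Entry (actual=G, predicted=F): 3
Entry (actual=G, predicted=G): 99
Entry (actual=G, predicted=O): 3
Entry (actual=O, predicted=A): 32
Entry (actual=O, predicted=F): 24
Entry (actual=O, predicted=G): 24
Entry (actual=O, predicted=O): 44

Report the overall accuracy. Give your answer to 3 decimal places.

Accuracy = trace / total = (85+161+99+44=389) / 560 = 389/560 = 0.695

0.695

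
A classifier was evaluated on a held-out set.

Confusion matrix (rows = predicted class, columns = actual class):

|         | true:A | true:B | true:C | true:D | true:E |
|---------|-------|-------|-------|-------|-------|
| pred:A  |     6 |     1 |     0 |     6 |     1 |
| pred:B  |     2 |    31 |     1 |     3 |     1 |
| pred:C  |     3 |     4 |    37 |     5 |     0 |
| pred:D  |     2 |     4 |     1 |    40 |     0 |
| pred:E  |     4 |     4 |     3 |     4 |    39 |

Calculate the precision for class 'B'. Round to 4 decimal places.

0.8158

Treat 'B' as positive and all other classes as negative.
precision = TP/(TP+FP).
B: TP=31, FP=2+1+3+1=7 → 31/38 = 0.81579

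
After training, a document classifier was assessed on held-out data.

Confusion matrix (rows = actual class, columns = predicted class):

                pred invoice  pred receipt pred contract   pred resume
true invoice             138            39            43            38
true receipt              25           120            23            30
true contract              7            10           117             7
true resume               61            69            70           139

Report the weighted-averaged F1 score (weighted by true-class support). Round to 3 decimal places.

0.544

Per-class F1 score (2·TP/(2·TP+FP+FN)):
  invoice: TP=138, FP=25+7+61=93, FN=39+43+38=120 → 276/489 = 0.5644
  receipt: TP=120, FP=39+10+69=118, FN=25+23+30=78 → 240/436 = 0.5505
  contract: TP=117, FP=43+23+70=136, FN=7+10+7=24 → 234/394 = 0.5939
  resume: TP=139, FP=38+30+7=75, FN=61+69+70=200 → 278/553 = 0.5027
Weighted-F1 score = Σ (supportᵢ/N)·F1 scoreᵢ with N=936: (258/936)·0.5644 + (198/936)·0.5505 + (141/936)·0.5939 + (339/936)·0.5027 = 0.544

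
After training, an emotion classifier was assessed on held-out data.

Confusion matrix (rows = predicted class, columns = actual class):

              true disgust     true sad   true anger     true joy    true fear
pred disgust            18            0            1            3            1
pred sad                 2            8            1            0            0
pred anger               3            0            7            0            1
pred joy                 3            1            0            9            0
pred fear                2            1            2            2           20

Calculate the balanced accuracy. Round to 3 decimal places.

Balanced accuracy = mean of per-class recall.
  disgust: recall = 18/28 = 0.6429
  sad: recall = 8/10 = 0.8000
  anger: recall = 7/11 = 0.6364
  joy: recall = 9/14 = 0.6429
  fear: recall = 20/22 = 0.9091
Mean = (0.6429 + 0.8000 + 0.6364 + 0.6429 + 0.9091) / 5 = 0.726

0.726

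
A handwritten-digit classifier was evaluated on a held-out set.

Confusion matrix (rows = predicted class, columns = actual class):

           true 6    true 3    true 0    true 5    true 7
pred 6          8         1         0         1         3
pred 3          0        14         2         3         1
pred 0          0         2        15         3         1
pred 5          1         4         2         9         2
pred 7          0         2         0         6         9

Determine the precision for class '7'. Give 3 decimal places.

One-vs-rest for '7': TP = diagonal; FP = other classes predicted '7'; FN = '7' predicted as other.
precision = TP/(TP+FP).
7: TP=9, FP=0+2+0+6=8 → 9/17 = 0.5294

0.529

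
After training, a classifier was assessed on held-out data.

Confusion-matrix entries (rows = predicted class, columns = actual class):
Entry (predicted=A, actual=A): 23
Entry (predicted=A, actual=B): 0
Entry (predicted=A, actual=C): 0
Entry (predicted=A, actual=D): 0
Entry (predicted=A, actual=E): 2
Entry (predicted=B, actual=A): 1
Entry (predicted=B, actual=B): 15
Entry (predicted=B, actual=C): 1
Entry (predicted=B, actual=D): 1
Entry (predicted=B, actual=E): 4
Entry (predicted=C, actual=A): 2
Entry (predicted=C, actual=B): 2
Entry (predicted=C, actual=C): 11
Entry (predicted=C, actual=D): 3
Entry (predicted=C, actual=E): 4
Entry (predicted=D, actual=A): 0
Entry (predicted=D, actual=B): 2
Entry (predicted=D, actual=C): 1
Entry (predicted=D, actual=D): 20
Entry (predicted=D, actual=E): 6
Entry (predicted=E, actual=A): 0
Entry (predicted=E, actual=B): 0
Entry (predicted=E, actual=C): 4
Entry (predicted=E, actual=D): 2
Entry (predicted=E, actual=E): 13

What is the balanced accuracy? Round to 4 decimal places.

0.7077

Balanced accuracy = mean of per-class recall.
  A: recall = 23/26 = 0.88462
  B: recall = 15/19 = 0.78947
  C: recall = 11/17 = 0.64706
  D: recall = 20/26 = 0.76923
  E: recall = 13/29 = 0.44828
Mean = (0.88462 + 0.78947 + 0.64706 + 0.76923 + 0.44828) / 5 = 0.7077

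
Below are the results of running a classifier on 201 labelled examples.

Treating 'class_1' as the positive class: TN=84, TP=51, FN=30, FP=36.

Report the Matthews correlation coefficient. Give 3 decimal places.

0.326

MCC = (TP·TN − FP·FN) / √((TP+FP)(TP+FN)(TN+FP)(TN+FN))
Numerator = 51·84 − 36·30 = 3204
Denominator = √(87·81·120·114) = √96402960 = 9818.5009
MCC = 3204 / 9818.5009 = 0.326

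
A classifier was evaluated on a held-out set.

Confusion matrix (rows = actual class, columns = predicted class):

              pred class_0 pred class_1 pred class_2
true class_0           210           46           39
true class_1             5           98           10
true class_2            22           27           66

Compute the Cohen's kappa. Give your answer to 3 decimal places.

0.544

Observed agreement pₒ = trace/N = 374/523 = 0.7151
Expected agreement pₑ = Σ (rowᵢ·colᵢ)/N² = (295·237 + 113·171 + 115·115)/523² = 0.3746
κ = (pₒ − pₑ)/(1 − pₑ) = (0.7151 − 0.3746)/(1 − 0.3746) = 0.544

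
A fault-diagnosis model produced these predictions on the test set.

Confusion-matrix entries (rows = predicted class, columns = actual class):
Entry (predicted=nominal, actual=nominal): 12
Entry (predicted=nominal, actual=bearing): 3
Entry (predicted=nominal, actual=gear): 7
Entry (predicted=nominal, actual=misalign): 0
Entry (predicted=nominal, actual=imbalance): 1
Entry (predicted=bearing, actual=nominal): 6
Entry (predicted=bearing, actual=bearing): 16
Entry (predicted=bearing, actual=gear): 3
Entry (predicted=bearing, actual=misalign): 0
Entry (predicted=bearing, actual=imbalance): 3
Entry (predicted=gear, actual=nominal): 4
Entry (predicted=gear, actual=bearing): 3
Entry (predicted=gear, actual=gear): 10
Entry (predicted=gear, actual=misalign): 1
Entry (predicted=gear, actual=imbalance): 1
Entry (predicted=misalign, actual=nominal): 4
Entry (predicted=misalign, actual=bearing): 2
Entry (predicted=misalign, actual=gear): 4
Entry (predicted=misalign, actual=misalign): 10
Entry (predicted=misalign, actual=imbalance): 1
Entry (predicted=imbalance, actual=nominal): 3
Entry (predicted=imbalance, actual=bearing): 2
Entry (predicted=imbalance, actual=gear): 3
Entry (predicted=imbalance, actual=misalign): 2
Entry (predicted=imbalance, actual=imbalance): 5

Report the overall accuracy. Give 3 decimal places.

0.500

Accuracy = trace / total = (12+16+10+10+5=53) / 106 = 53/106 = 0.500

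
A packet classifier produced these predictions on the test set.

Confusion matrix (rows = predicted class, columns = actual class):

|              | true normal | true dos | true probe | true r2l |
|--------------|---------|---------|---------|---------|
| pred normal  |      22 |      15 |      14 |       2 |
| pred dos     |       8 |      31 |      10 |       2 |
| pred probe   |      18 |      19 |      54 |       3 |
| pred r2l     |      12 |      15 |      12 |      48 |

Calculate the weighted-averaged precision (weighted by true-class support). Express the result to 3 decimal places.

0.546

Per-class precision (TP/(TP+FP)):
  normal: TP=22, FP=15+14+2=31 → 22/53 = 0.4151
  dos: TP=31, FP=8+10+2=20 → 31/51 = 0.6078
  probe: TP=54, FP=18+19+3=40 → 54/94 = 0.5745
  r2l: TP=48, FP=12+15+12=39 → 48/87 = 0.5517
Weighted-precision = Σ (supportᵢ/N)·precisionᵢ with N=285: (60/285)·0.4151 + (80/285)·0.6078 + (90/285)·0.5745 + (55/285)·0.5517 = 0.546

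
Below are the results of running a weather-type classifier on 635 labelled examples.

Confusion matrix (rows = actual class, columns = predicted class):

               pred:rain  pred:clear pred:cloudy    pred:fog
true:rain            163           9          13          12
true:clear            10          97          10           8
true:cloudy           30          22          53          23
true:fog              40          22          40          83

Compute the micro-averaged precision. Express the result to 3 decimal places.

0.624

Micro-averaging pools counts across classes: ΣTP=396, ΣFP=239, ΣFN=239.
Micro-precision = TP/(TP+FP) on pooled counts = 0.624 (equals overall accuracy in single-label multiclass).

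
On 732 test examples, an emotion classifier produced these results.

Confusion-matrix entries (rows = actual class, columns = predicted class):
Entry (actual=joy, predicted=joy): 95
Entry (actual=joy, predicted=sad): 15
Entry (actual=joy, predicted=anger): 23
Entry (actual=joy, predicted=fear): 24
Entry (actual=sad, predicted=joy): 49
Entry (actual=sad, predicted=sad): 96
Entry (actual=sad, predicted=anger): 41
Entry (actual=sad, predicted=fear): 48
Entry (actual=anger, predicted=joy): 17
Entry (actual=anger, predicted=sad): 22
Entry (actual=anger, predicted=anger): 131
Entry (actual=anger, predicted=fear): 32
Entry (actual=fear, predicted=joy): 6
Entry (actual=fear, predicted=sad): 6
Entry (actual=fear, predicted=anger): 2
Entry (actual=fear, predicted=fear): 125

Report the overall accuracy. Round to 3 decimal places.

0.611

Accuracy = trace / total = (95+96+131+125=447) / 732 = 447/732 = 0.611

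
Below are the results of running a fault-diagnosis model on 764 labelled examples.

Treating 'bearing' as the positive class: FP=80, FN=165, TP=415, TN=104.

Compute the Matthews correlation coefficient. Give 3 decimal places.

MCC = (TP·TN − FP·FN) / √((TP+FP)(TP+FN)(TN+FP)(TN+FN))
Numerator = 415·104 − 80·165 = 29960
Denominator = √(495·580·184·269) = √14210301600 = 119206.9696
MCC = 29960 / 119206.9696 = 0.251

0.251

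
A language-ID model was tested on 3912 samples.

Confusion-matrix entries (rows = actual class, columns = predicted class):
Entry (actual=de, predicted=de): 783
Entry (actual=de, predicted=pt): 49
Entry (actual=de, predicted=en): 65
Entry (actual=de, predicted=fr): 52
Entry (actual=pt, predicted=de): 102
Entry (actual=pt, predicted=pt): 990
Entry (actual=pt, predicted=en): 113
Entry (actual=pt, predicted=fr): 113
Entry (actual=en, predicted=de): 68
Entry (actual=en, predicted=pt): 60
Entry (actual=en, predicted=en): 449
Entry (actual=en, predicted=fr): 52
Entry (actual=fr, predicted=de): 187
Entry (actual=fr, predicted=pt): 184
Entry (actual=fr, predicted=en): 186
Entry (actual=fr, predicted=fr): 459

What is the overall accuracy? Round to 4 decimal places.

0.6853

Accuracy = trace / total = (783+990+449+459=2681) / 3912 = 2681/3912 = 0.6853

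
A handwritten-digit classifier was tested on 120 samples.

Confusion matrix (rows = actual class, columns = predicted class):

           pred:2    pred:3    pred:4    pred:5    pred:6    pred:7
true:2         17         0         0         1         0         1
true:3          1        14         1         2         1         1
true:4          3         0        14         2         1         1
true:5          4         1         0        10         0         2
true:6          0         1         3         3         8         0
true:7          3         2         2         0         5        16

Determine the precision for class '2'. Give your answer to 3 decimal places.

One-vs-rest for '2': TP = diagonal; FP = other classes predicted '2'; FN = '2' predicted as other.
precision = TP/(TP+FP).
2: TP=17, FP=1+3+4+0+3=11 → 17/28 = 0.6071

0.607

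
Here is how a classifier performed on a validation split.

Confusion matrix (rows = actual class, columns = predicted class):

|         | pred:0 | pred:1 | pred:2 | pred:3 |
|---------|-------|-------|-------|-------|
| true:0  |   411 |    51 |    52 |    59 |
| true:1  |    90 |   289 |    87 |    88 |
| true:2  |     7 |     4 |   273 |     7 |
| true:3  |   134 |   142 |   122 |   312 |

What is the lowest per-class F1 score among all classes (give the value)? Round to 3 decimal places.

0.531

Per-class F1 score (2·TP/(2·TP+FP+FN)):
  0: TP=411, FP=90+7+134=231, FN=51+52+59=162 → 822/1215 = 0.6765
  1: TP=289, FP=51+4+142=197, FN=90+87+88=265 → 578/1040 = 0.5558
  2: TP=273, FP=52+87+122=261, FN=7+4+7=18 → 546/825 = 0.6618
  3: TP=312, FP=59+88+7=154, FN=134+142+122=398 → 624/1176 = 0.5306
Lowest is class '3' with F1 score = 0.531.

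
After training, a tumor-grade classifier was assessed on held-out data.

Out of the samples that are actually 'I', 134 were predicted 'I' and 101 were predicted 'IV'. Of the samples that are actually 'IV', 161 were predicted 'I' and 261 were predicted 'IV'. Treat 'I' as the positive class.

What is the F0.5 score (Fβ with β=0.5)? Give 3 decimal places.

0.473

Fβ = (1+β²)·TP / ((1+β²)·TP + β²·FN + FP), with β²=1/4
= 1.25·134 / (1.25·134 + 0.25·101 + 161) = 0.473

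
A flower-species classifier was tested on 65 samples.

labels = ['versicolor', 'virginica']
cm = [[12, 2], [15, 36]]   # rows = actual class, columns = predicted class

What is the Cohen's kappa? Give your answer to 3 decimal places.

0.421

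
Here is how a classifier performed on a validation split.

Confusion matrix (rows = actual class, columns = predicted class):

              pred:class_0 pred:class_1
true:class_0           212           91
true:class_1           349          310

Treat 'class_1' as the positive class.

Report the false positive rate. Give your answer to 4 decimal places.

FPR = FP/(FP+TN) = 91/(91+212) = 0.3003

0.3003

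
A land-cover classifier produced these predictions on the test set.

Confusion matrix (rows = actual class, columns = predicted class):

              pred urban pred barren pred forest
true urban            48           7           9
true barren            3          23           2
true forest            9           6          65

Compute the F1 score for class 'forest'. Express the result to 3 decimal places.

0.833

Treat 'forest' as positive and all other classes as negative.
F1 score = 2·TP/(2·TP+FP+FN).
forest: TP=65, FP=9+2=11, FN=9+6=15 → 130/156 = 0.8333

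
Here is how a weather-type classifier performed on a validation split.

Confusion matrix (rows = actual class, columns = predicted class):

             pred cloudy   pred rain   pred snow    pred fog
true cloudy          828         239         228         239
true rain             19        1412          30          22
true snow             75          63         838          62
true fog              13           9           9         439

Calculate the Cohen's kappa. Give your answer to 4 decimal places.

Observed agreement pₒ = trace/N = 3517/4525 = 0.77724
Expected agreement pₑ = Σ (rowᵢ·colᵢ)/N² = (1534·935 + 1483·1723 + 1038·1105 + 470·762)/4525² = 0.26835
κ = (pₒ − pₑ)/(1 − pₑ) = (0.77724 − 0.26835)/(1 − 0.26835) = 0.6955

0.6955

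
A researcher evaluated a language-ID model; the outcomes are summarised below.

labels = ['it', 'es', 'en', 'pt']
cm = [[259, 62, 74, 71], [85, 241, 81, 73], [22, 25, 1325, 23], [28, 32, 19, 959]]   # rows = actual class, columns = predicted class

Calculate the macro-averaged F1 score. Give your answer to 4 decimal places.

0.7445

Per-class F1 score (2·TP/(2·TP+FP+FN)):
  it: TP=259, FP=85+22+28=135, FN=62+74+71=207 → 518/860 = 0.60233
  es: TP=241, FP=62+25+32=119, FN=85+81+73=239 → 482/840 = 0.57381
  en: TP=1325, FP=74+81+19=174, FN=22+25+23=70 → 2650/2894 = 0.91569
  pt: TP=959, FP=71+73+23=167, FN=28+32+19=79 → 1918/2164 = 0.88632
Macro-F1 score = mean = (0.60233 + 0.57381 + 0.91569 + 0.88632) / 4 = 0.7445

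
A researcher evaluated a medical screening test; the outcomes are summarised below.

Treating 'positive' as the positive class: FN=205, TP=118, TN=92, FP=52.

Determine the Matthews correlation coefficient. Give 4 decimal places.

MCC = (TP·TN − FP·FN) / √((TP+FP)(TP+FN)(TN+FP)(TN+FN))
Numerator = 118·92 − 52·205 = 196
Denominator = √(170·323·144·297) = √2348390880 = 48460.1989
MCC = 196 / 48460.1989 = 0.0040

0.0040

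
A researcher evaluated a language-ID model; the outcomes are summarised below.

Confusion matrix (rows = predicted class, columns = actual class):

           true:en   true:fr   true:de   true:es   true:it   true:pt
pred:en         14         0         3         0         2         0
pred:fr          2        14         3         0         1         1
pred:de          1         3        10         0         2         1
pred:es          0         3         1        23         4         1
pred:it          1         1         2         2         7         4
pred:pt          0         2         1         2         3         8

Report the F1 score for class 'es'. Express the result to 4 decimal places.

0.7797

One-vs-rest for 'es': TP = diagonal; FP = other classes predicted 'es'; FN = 'es' predicted as other.
F1 score = 2·TP/(2·TP+FP+FN).
es: TP=23, FP=0+3+1+4+1=9, FN=0+0+0+2+2=4 → 46/59 = 0.77966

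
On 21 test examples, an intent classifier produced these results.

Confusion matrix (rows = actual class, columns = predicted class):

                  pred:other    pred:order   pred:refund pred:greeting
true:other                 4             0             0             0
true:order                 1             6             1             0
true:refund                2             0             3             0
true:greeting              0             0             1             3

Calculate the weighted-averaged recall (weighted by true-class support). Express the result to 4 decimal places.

0.7619

Per-class recall (TP/(TP+FN)):
  other: TP=4, FN=0+0+0=0 → 4/4 = 1.00000
  order: TP=6, FN=1+1+0=2 → 6/8 = 0.75000
  refund: TP=3, FN=2+0+0=2 → 3/5 = 0.60000
  greeting: TP=3, FN=0+0+1=1 → 3/4 = 0.75000
Weighted-recall = Σ (supportᵢ/N)·recallᵢ with N=21: (4/21)·1.00000 + (8/21)·0.75000 + (5/21)·0.60000 + (4/21)·0.75000 = 0.7619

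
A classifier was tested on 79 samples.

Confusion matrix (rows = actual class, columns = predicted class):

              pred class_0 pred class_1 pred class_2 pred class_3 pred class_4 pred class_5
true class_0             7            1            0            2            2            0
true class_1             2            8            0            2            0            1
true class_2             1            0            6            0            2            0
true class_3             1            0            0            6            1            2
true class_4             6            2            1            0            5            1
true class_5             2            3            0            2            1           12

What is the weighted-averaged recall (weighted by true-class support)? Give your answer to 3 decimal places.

Per-class recall (TP/(TP+FN)):
  class_0: TP=7, FN=1+0+2+2+0=5 → 7/12 = 0.5833
  class_1: TP=8, FN=2+0+2+0+1=5 → 8/13 = 0.6154
  class_2: TP=6, FN=1+0+0+2+0=3 → 6/9 = 0.6667
  class_3: TP=6, FN=1+0+0+1+2=4 → 6/10 = 0.6000
  class_4: TP=5, FN=6+2+1+0+1=10 → 5/15 = 0.3333
  class_5: TP=12, FN=2+3+0+2+1=8 → 12/20 = 0.6000
Weighted-recall = Σ (supportᵢ/N)·recallᵢ with N=79: (12/79)·0.5833 + (13/79)·0.6154 + (9/79)·0.6667 + (10/79)·0.6000 + (15/79)·0.3333 + (20/79)·0.6000 = 0.557

0.557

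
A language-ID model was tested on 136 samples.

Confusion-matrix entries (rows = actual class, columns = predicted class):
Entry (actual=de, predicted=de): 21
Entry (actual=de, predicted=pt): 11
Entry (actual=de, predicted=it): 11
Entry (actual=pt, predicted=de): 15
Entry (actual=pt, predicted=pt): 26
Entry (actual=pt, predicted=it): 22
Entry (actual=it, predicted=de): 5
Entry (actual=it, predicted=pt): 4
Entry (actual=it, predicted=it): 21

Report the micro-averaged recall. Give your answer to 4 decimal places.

0.5000

Micro-averaging pools counts across classes: ΣTP=68, ΣFP=68, ΣFN=68.
Micro-recall = TP/(TP+FN) on pooled counts = 0.5000 (equals overall accuracy in single-label multiclass).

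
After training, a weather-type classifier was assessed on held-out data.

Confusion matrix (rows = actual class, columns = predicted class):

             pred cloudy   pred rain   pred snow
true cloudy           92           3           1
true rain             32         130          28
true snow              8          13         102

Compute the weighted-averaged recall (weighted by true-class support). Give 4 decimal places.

0.7922

Per-class recall (TP/(TP+FN)):
  cloudy: TP=92, FN=3+1=4 → 92/96 = 0.95833
  rain: TP=130, FN=32+28=60 → 130/190 = 0.68421
  snow: TP=102, FN=8+13=21 → 102/123 = 0.82927
Weighted-recall = Σ (supportᵢ/N)·recallᵢ with N=409: (96/409)·0.95833 + (190/409)·0.68421 + (123/409)·0.82927 = 0.7922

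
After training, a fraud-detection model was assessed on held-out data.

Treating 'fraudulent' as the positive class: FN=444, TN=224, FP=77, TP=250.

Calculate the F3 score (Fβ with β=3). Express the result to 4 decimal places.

Fβ = (1+β²)·TP / ((1+β²)·TP + β²·FN + FP), with β²=9
= 10·250 / (10·250 + 9·444 + 77) = 0.3803

0.3803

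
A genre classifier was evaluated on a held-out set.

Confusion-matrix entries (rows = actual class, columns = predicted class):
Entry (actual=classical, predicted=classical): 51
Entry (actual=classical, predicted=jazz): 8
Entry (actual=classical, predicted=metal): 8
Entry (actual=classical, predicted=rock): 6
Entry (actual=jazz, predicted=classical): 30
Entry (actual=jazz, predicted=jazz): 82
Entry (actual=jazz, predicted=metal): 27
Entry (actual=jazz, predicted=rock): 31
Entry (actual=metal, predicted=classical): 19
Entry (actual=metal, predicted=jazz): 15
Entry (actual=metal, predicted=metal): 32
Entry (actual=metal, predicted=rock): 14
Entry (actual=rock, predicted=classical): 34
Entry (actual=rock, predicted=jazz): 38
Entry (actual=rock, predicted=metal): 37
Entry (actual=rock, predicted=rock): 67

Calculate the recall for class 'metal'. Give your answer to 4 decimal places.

0.4000

One-vs-rest for 'metal': TP = diagonal; FP = other classes predicted 'metal'; FN = 'metal' predicted as other.
recall = TP/(TP+FN).
metal: TP=32, FN=19+15+14=48 → 32/80 = 0.40000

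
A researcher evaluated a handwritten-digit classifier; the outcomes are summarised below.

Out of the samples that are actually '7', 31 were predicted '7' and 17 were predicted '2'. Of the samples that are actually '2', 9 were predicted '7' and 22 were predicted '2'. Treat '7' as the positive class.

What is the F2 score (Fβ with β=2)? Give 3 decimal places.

Fβ = (1+β²)·TP / ((1+β²)·TP + β²·FN + FP), with β²=4
= 5·31 / (5·31 + 4·17 + 9) = 0.668

0.668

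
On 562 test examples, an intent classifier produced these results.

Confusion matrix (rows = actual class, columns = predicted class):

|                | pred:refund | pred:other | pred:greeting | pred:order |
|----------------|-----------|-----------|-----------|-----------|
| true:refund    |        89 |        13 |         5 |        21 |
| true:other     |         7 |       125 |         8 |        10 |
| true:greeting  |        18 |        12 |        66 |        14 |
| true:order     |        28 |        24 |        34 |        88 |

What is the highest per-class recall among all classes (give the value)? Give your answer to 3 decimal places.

0.833

Per-class recall (TP/(TP+FN)):
  refund: TP=89, FN=13+5+21=39 → 89/128 = 0.6953
  other: TP=125, FN=7+8+10=25 → 125/150 = 0.8333
  greeting: TP=66, FN=18+12+14=44 → 66/110 = 0.6000
  order: TP=88, FN=28+24+34=86 → 88/174 = 0.5057
Highest is class 'other' with recall = 0.833.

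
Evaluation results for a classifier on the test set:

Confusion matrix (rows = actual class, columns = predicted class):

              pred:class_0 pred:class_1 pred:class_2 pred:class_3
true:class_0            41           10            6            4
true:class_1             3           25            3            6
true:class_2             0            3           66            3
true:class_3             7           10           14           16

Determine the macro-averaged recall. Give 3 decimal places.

Per-class recall (TP/(TP+FN)):
  class_0: TP=41, FN=10+6+4=20 → 41/61 = 0.6721
  class_1: TP=25, FN=3+3+6=12 → 25/37 = 0.6757
  class_2: TP=66, FN=0+3+3=6 → 66/72 = 0.9167
  class_3: TP=16, FN=7+10+14=31 → 16/47 = 0.3404
Macro-recall = mean = (0.6721 + 0.6757 + 0.9167 + 0.3404) / 4 = 0.651

0.651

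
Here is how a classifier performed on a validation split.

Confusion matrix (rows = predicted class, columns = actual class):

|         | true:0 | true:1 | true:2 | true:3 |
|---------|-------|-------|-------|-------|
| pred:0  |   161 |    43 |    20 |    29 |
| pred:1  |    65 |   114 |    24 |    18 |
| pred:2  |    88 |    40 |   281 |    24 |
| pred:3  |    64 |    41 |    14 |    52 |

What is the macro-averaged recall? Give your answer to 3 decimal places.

Per-class recall (TP/(TP+FN)):
  0: TP=161, FN=65+88+64=217 → 161/378 = 0.4259
  1: TP=114, FN=43+40+41=124 → 114/238 = 0.4790
  2: TP=281, FN=20+24+14=58 → 281/339 = 0.8289
  3: TP=52, FN=29+18+24=71 → 52/123 = 0.4228
Macro-recall = mean = (0.4259 + 0.4790 + 0.8289 + 0.4228) / 4 = 0.539

0.539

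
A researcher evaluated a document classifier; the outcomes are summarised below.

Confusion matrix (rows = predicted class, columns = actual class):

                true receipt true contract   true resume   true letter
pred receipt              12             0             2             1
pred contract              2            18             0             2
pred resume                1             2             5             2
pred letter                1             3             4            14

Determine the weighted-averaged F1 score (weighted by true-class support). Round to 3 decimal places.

Per-class F1 score (2·TP/(2·TP+FP+FN)):
  receipt: TP=12, FP=0+2+1=3, FN=2+1+1=4 → 24/31 = 0.7742
  contract: TP=18, FP=2+0+2=4, FN=0+2+3=5 → 36/45 = 0.8000
  resume: TP=5, FP=1+2+2=5, FN=2+0+4=6 → 10/21 = 0.4762
  letter: TP=14, FP=1+3+4=8, FN=1+2+2=5 → 28/41 = 0.6829
Weighted-F1 score = Σ (supportᵢ/N)·F1 scoreᵢ with N=69: (16/69)·0.7742 + (23/69)·0.8000 + (11/69)·0.4762 + (19/69)·0.6829 = 0.710

0.710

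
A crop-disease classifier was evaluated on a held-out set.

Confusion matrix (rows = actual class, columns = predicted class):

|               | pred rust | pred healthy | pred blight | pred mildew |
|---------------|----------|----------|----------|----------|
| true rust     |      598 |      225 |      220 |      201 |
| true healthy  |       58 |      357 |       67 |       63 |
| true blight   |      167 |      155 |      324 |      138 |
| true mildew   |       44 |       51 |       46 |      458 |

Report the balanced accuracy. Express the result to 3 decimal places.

0.578

Balanced accuracy = mean of per-class recall.
  rust: recall = 598/1244 = 0.4807
  healthy: recall = 357/545 = 0.6550
  blight: recall = 324/784 = 0.4133
  mildew: recall = 458/599 = 0.7646
Mean = (0.4807 + 0.6550 + 0.4133 + 0.7646) / 4 = 0.578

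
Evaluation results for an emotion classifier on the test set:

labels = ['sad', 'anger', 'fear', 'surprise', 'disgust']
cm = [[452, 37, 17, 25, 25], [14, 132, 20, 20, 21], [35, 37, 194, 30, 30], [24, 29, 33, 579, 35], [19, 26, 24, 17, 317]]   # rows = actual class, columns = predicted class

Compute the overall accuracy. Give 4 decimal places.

Accuracy = trace / total = (452+132+194+579+317=1674) / 2192 = 1674/2192 = 0.7637

0.7637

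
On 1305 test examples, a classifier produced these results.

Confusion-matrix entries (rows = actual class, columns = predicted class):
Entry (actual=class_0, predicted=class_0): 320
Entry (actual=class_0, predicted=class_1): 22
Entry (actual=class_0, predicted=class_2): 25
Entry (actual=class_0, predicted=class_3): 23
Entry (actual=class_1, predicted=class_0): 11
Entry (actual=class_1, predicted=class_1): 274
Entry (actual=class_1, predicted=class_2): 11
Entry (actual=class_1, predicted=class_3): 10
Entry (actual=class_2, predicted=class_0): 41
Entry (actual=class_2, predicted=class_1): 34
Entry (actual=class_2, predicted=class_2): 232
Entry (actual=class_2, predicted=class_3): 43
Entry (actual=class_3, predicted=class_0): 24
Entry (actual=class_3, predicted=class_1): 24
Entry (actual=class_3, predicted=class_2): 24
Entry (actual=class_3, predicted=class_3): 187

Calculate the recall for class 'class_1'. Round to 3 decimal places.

0.895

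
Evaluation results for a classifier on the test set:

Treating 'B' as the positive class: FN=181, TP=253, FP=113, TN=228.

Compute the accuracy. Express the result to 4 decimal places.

0.6206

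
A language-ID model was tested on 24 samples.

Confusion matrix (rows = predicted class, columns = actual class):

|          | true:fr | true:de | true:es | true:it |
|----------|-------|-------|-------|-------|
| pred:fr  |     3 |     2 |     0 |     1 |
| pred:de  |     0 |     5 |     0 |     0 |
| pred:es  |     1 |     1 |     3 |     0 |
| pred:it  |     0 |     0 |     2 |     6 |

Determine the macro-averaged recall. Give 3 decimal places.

0.708

Per-class recall (TP/(TP+FN)):
  fr: TP=3, FN=0+1+0=1 → 3/4 = 0.7500
  de: TP=5, FN=2+1+0=3 → 5/8 = 0.6250
  es: TP=3, FN=0+0+2=2 → 3/5 = 0.6000
  it: TP=6, FN=1+0+0=1 → 6/7 = 0.8571
Macro-recall = mean = (0.7500 + 0.6250 + 0.6000 + 0.8571) / 4 = 0.708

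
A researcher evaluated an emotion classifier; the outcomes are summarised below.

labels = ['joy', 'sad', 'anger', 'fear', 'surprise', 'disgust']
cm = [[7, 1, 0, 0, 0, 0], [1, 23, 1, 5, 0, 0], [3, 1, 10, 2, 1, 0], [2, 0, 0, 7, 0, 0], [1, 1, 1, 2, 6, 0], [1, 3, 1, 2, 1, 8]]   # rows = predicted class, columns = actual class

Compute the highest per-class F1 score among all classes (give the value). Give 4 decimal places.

0.7797

Per-class F1 score (2·TP/(2·TP+FP+FN)):
  joy: TP=7, FP=1+0+0+0+0=1, FN=1+3+2+1+1=8 → 14/23 = 0.60870
  sad: TP=23, FP=1+1+5+0+0=7, FN=1+1+0+1+3=6 → 46/59 = 0.77966
  anger: TP=10, FP=3+1+2+1+0=7, FN=0+1+0+1+1=3 → 20/30 = 0.66667
  fear: TP=7, FP=2+0+0+0+0=2, FN=0+5+2+2+2=11 → 14/27 = 0.51852
  surprise: TP=6, FP=1+1+1+2+0=5, FN=0+0+1+0+1=2 → 12/19 = 0.63158
  disgust: TP=8, FP=1+3+1+2+1=8, FN=0+0+0+0+0=0 → 16/24 = 0.66667
Highest is class 'sad' with F1 score = 0.7797.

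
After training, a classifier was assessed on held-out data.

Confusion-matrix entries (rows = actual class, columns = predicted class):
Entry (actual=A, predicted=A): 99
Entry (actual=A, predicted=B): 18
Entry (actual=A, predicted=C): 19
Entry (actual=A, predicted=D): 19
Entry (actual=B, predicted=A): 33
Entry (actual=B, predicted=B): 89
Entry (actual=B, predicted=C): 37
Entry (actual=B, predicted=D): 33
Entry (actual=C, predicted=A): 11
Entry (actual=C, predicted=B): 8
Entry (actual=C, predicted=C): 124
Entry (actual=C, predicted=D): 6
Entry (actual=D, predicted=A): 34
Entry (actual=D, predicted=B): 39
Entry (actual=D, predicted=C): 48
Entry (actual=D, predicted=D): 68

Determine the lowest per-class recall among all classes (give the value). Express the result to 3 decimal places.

Per-class recall (TP/(TP+FN)):
  A: TP=99, FN=18+19+19=56 → 99/155 = 0.6387
  B: TP=89, FN=33+37+33=103 → 89/192 = 0.4635
  C: TP=124, FN=11+8+6=25 → 124/149 = 0.8322
  D: TP=68, FN=34+39+48=121 → 68/189 = 0.3598
Lowest is class 'D' with recall = 0.360.

0.360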